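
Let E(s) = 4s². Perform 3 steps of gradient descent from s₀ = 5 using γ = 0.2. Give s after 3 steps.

E′(s) = 8s
s₁ = 5 − 0.2·40 = -3
s₂ = -3 − 0.2·(-24) = 1.8
s₃ = 1.8 − 0.2·14.4 = -1.08

-1.08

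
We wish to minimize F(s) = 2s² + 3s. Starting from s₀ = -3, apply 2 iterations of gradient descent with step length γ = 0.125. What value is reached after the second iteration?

-1.3125

F′(s) = 4s + 3
Step 1: F′(-3) = -9; s₁ = -3 − 0.125·(-9) = -1.875
Step 2: F′(-1.875) = -4.5; s₂ = -1.875 − 0.125·(-4.5) = -1.3125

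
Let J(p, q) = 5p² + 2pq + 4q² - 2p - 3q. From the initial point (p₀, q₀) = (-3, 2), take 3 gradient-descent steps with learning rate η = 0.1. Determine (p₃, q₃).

∇J = (10p + 2q - 2, 2p + 8q - 3)
(p₁, q₁) = (-3, 2) − 0.1·(-28, 7) = (-0.2, 1.3)
(p₂, q₂) = (-0.2, 1.3) − 0.1·(-1.4, 7) = (-0.06, 0.6)
(p₃, q₃) = (-0.06, 0.6) − 0.1·(-1.4, 1.68) = (0.08, 0.432)

(0.08, 0.432)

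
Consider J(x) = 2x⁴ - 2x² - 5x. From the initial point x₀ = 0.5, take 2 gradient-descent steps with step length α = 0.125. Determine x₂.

J′(x) = 8x³ - 4x - 5
Step 1: J′(0.5) = -6; x₁ = 0.5 − 0.125·(-6) = 1.25
Step 2: J′(1.25) = 5.625; x₂ = 1.25 − 0.125·5.625 = 0.546875

0.546875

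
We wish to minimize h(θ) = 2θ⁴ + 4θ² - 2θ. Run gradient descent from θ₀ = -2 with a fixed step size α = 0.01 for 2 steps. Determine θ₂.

-0.93415744

h′(θ) = 8θ³ + 8θ - 2
Step 1: h′(-2) = -82; θ₁ = -2 − 0.01·(-82) = -1.18
Step 2: h′(-1.18) = -24.584256; θ₂ = -1.18 − 0.01·(-24.584256) = -0.93415744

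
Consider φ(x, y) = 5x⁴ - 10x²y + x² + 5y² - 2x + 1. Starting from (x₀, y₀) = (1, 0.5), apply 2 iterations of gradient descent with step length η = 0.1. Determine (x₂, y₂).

(0.2, 0)

∇φ = (20x³ - 20xy + 2x - 2, -10x² + 10y)
(x₁, y₁) = (1, 0.5) − 0.1·(10, -5) = (0, 1)
(x₂, y₂) = (0, 1) − 0.1·(-2, 10) = (0.2, 0)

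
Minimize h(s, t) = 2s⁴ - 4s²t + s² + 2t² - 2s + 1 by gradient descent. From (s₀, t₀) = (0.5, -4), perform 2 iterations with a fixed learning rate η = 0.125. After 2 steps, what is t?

∇h = (8s³ - 8st + 2s - 2, -4s² + 4t)
Step 1: at (0.5, -4), ∇h = (16, -17) → (0.5, -4) − 0.125·(16, -17) = (-1.5, -1.875)
Step 2: at (-1.5, -1.875), ∇h = (-54.5, -16.5) → (-1.5, -1.875) − 0.125·(-54.5, -16.5) = (5.3125, 0.1875)
t = 0.1875

0.1875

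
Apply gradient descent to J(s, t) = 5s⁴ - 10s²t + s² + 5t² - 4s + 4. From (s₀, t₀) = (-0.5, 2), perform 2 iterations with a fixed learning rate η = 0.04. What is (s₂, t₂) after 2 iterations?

∇J = (20s³ - 20st + 2s - 4, -10s² + 10t)
(s₁, t₁) = (-0.5, 2) − 0.04·(12.5, 17.5) = (-1, 1.3)
(s₂, t₂) = (-1, 1.3) − 0.04·(0, 3) = (-1, 1.18)

(-1, 1.18)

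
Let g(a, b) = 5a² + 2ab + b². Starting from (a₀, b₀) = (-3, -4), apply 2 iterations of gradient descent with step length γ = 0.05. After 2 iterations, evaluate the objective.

∇g = (10a + 2b, 2a + 2b)
Step 1: at (-3, -4), ∇g = (-38, -14) → (-3, -4) − 0.05·(-38, -14) = (-1.1, -3.3)
Step 2: at (-1.1, -3.3), ∇g = (-17.6, -8.8) → (-1.1, -3.3) − 0.05·(-17.6, -8.8) = (-0.22, -2.86)
g(-0.22, -2.86) = 9.68

9.68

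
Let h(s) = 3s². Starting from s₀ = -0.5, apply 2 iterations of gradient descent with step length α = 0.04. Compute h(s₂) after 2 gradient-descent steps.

0.25021632

h′(s) = 6s
Step 1: h′(-0.5) = -3; s₁ = -0.5 − 0.04·(-3) = -0.38
Step 2: h′(-0.38) = -2.28; s₂ = -0.38 − 0.04·(-2.28) = -0.2888
h(-0.2888) = 0.25021632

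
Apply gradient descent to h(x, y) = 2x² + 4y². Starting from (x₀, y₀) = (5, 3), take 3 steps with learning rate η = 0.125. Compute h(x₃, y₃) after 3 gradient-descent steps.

0.78125

∇h = (4x, 8y)
Step 1: at (5, 3), ∇h = (20, 24) → (5, 3) − 0.125·(20, 24) = (2.5, 0)
Step 2: at (2.5, 0), ∇h = (10, 0) → (2.5, 0) − 0.125·(10, 0) = (1.25, 0)
Step 3: at (1.25, 0), ∇h = (5, 0) → (1.25, 0) − 0.125·(5, 0) = (0.625, 0)
h(0.625, 0) = 0.78125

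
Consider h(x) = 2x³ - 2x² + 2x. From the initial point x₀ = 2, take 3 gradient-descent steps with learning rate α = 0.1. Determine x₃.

h′(x) = 6x² - 4x + 2
Step 1: h′(2) = 18; x₁ = 2 − 0.1·18 = 0.2
Step 2: h′(0.2) = 1.44; x₂ = 0.2 − 0.1·1.44 = 0.056
Step 3: h′(0.056) = 1.794816; x₃ = 0.056 − 0.1·1.794816 = -0.1234816

-0.1234816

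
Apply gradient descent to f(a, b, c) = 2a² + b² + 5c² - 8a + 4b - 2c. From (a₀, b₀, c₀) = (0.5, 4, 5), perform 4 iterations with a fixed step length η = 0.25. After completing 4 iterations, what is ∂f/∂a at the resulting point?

0

∇f = (4a - 8, 2b + 4, 10c - 2)
(a₁, b₁, c₁) = (0.5, 4, 5) − 0.25·(-6, 12, 48) = (2, 1, -7)
(a₂, b₂, c₂) = (2, 1, -7) − 0.25·(0, 6, -72) = (2, -0.5, 11)
(a₃, b₃, c₃) = (2, -0.5, 11) − 0.25·(0, 3, 108) = (2, -1.25, -16)
(a₄, b₄, c₄) = (2, -1.25, -16) − 0.25·(0, 1.5, -162) = (2, -1.625, 24.5)
∂f/∂a at (2, -1.625, 24.5) = 0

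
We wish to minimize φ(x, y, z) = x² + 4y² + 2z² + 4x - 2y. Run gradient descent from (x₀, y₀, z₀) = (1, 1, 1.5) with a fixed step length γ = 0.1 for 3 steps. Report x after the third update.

-0.464

∇φ = (2x + 4, 8y - 2, 4z)
(x₁, y₁, z₁) = (1, 1, 1.5) − 0.1·(6, 6, 6) = (0.4, 0.4, 0.9)
(x₂, y₂, z₂) = (0.4, 0.4, 0.9) − 0.1·(4.8, 1.2, 3.6) = (-0.08, 0.28, 0.54)
(x₃, y₃, z₃) = (-0.08, 0.28, 0.54) − 0.1·(3.84, 0.24, 2.16) = (-0.464, 0.256, 0.324)
x = -0.464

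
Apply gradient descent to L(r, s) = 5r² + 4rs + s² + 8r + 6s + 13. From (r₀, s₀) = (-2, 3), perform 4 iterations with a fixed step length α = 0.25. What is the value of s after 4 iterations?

∇L = (10r + 4s + 8, 4r + 2s + 6)
(r₁, s₁) = (-2, 3) − 0.25·(0, 4) = (-2, 2)
(r₂, s₂) = (-2, 2) − 0.25·(-4, 2) = (-1, 1.5)
(r₃, s₃) = (-1, 1.5) − 0.25·(4, 5) = (-2, 0.25)
(r₄, s₄) = (-2, 0.25) − 0.25·(-11, -1.5) = (0.75, 0.625)
s = 0.625

0.625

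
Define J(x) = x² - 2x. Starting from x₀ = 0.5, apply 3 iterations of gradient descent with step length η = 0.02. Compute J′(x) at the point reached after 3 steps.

-0.884736

J′(x) = 2x - 2
x₁ = 0.5 − 0.02·(-1) = 0.52
x₂ = 0.52 − 0.02·(-0.96) = 0.5392
x₃ = 0.5392 − 0.02·(-0.9216) = 0.557632
J′(x) at (0.557632) = -0.884736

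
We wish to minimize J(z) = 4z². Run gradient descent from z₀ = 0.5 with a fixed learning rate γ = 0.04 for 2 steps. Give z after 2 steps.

0.2312

J′(z) = 8z
Step 1: J′(0.5) = 4; z₁ = 0.5 − 0.04·4 = 0.34
Step 2: J′(0.34) = 2.72; z₂ = 0.34 − 0.04·2.72 = 0.2312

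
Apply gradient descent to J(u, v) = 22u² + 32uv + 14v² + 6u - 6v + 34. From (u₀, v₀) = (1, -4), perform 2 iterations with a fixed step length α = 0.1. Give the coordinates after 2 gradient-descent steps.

∇J = (44u + 32v + 6, 32u + 28v - 6)
Step 1: at (1, -4), ∇J = (-78, -86) → (1, -4) − 0.1·(-78, -86) = (8.8, 4.6)
Step 2: at (8.8, 4.6), ∇J = (540.4, 404.4) → (8.8, 4.6) − 0.1·(540.4, 404.4) = (-45.24, -35.84)

(-45.24, -35.84)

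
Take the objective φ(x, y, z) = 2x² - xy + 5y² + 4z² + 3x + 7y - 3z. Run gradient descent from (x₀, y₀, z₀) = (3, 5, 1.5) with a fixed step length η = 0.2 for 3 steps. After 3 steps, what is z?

0.132

∇φ = (4x - y + 3, -x + 10y + 7, 8z - 3)
Step 1: at (3, 5, 1.5), ∇φ = (10, 54, 9) → (3, 5, 1.5) − 0.2·(10, 54, 9) = (1, -5.8, -0.3)
Step 2: at (1, -5.8, -0.3), ∇φ = (12.8, -52, -5.4) → (1, -5.8, -0.3) − 0.2·(12.8, -52, -5.4) = (-1.56, 4.6, 0.78)
Step 3: at (-1.56, 4.6, 0.78), ∇φ = (-7.84, 54.56, 3.24) → (-1.56, 4.6, 0.78) − 0.2·(-7.84, 54.56, 3.24) = (0.008, -6.312, 0.132)
z = 0.132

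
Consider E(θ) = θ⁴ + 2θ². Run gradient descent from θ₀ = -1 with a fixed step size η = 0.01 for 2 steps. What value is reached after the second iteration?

E′(θ) = 4θ³ + 4θ
Step 1: E′(-1) = -8; θ₁ = -1 − 0.01·(-8) = -0.92
Step 2: E′(-0.92) = -6.794752; θ₂ = -0.92 − 0.01·(-6.794752) = -0.85205248

-0.85205248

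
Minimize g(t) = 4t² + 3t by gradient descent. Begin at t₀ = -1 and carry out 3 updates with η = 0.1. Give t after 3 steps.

g′(t) = 8t + 3
Step 1: g′(-1) = -5; t₁ = -1 − 0.1·(-5) = -0.5
Step 2: g′(-0.5) = -1; t₂ = -0.5 − 0.1·(-1) = -0.4
Step 3: g′(-0.4) = -0.2; t₃ = -0.4 − 0.1·(-0.2) = -0.38

-0.38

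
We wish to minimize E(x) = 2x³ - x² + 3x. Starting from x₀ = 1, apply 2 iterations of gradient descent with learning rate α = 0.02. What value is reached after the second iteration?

0.745648

E′(x) = 6x² - 2x + 3
x₁ = 1 − 0.02·7 = 0.86
x₂ = 0.86 − 0.02·5.7176 = 0.745648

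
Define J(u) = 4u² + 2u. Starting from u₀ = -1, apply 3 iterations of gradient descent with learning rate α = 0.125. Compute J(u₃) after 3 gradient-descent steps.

J′(u) = 8u + 2
u₁ = -1 − 0.125·(-6) = -0.25
u₂ = -0.25 − 0.125·0 = -0.25
u₃ = -0.25 − 0.125·0 = -0.25
J(-0.25) = -0.25

-0.25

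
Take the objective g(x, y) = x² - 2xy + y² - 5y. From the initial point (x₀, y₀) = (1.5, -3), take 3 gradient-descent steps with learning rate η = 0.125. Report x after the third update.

∇g = (2x - 2y, -2x + 2y - 5)
(x₁, y₁) = (1.5, -3) − 0.125·(9, -14) = (0.375, -1.25)
(x₂, y₂) = (0.375, -1.25) − 0.125·(3.25, -8.25) = (-0.03125, -0.21875)
(x₃, y₃) = (-0.03125, -0.21875) − 0.125·(0.375, -5.375) = (-0.078125, 0.453125)
x = -0.078125

-0.078125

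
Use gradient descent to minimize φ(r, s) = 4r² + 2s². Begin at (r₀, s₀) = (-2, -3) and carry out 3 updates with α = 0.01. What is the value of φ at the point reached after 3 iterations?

∇φ = (8r, 4s)
Step 1: at (-2, -3), ∇φ = (-16, -12) → (-2, -3) − 0.01·(-16, -12) = (-1.84, -2.88)
Step 2: at (-1.84, -2.88), ∇φ = (-14.72, -11.52) → (-1.84, -2.88) − 0.01·(-14.72, -11.52) = (-1.6928, -2.7648)
Step 3: at (-1.6928, -2.7648), ∇φ = (-13.5424, -11.0592) → (-1.6928, -2.7648) − 0.01·(-13.5424, -11.0592) = (-1.557376, -2.654208)
φ(-1.557376, -2.654208) = 23.791320236032

23.791320236032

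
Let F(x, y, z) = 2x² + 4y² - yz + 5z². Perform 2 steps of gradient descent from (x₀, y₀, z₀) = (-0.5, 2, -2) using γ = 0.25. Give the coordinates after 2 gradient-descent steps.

∇F = (4x, 8y - z, -y + 10z)
(x₁, y₁, z₁) = (-0.5, 2, -2) − 0.25·(-2, 18, -22) = (0, -2.5, 3.5)
(x₂, y₂, z₂) = (0, -2.5, 3.5) − 0.25·(0, -23.5, 37.5) = (0, 3.375, -5.875)

(0, 3.375, -5.875)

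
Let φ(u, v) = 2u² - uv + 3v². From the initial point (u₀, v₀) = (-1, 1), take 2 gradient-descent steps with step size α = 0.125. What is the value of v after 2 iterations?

-0.015625

∇φ = (4u - v, -u + 6v)
(u₁, v₁) = (-1, 1) − 0.125·(-5, 7) = (-0.375, 0.125)
(u₂, v₂) = (-0.375, 0.125) − 0.125·(-1.625, 1.125) = (-0.171875, -0.015625)
v = -0.015625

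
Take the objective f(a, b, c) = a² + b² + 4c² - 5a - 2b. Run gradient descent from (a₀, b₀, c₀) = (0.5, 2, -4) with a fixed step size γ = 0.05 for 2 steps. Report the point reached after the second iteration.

∇f = (2a - 5, 2b - 2, 8c)
Step 1: at (0.5, 2, -4), ∇f = (-4, 2, -32) → (0.5, 2, -4) − 0.05·(-4, 2, -32) = (0.7, 1.9, -2.4)
Step 2: at (0.7, 1.9, -2.4), ∇f = (-3.6, 1.8, -19.2) → (0.7, 1.9, -2.4) − 0.05·(-3.6, 1.8, -19.2) = (0.88, 1.81, -1.44)

(0.88, 1.81, -1.44)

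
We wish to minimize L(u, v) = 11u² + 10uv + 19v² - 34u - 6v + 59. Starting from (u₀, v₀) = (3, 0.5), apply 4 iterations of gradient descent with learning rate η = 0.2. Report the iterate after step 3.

∇L = (22u + 10v - 34, 10u + 38v - 6)
Step 1: at (3, 0.5), ∇L = (37, 43) → (3, 0.5) − 0.2·(37, 43) = (-4.4, -8.1)
Step 2: at (-4.4, -8.1), ∇L = (-211.8, -357.8) → (-4.4, -8.1) − 0.2·(-211.8, -357.8) = (37.96, 63.46)
Step 3: at (37.96, 63.46), ∇L = (1435.72, 2785.08) → (37.96, 63.46) − 0.2·(1435.72, 2785.08) = (-249.184, -493.556)

(-249.184, -493.556)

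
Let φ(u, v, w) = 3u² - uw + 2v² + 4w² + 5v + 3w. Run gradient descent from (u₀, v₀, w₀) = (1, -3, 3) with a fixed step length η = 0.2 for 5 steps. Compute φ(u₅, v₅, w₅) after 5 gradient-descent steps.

∇φ = (6u - w, 4v + 5, -u + 8w + 3)
Step 1: at (1, -3, 3), ∇φ = (3, -7, 26) → (1, -3, 3) − 0.2·(3, -7, 26) = (0.4, -1.6, -2.2)
Step 2: at (0.4, -1.6, -2.2), ∇φ = (4.6, -1.4, -15) → (0.4, -1.6, -2.2) − 0.2·(4.6, -1.4, -15) = (-0.52, -1.32, 0.8)
Step 3: at (-0.52, -1.32, 0.8), ∇φ = (-3.92, -0.28, 9.92) → (-0.52, -1.32, 0.8) − 0.2·(-3.92, -0.28, 9.92) = (0.264, -1.264, -1.184)
Step 4: at (0.264, -1.264, -1.184), ∇φ = (2.768, -0.056, -6.736) → (0.264, -1.264, -1.184) − 0.2·(2.768, -0.056, -6.736) = (-0.2896, -1.2528, 0.1632)
Step 5: at (-0.2896, -1.2528, 0.1632), ∇φ = (-1.9008, -0.0112, 4.5952) → (-0.2896, -1.2528, 0.1632) − 0.2·(-1.9008, -0.0112, 4.5952) = (0.09056, -1.25056, -0.75584)
φ(0.09056, -1.25056, -0.75584) = -3.0142907392

-3.0142907392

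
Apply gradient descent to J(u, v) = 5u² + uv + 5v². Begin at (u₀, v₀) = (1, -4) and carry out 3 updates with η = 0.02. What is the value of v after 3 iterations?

∇J = (10u + v, u + 10v)
(u₁, v₁) = (1, -4) − 0.02·(6, -39) = (0.88, -3.22)
(u₂, v₂) = (0.88, -3.22) − 0.02·(5.58, -31.32) = (0.7684, -2.5936)
(u₃, v₃) = (0.7684, -2.5936) − 0.02·(5.0904, -25.1676) = (0.666592, -2.090248)
v = -2.090248

-2.090248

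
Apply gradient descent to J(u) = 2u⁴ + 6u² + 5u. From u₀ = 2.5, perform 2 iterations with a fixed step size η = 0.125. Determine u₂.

J′(u) = 8u³ + 12u + 5
u₁ = 2.5 − 0.125·160 = -17.5
u₂ = -17.5 − 0.125·(-43080) = 5367.5

5367.5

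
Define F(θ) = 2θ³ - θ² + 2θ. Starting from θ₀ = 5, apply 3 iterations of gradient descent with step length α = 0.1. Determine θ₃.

F′(θ) = 6θ² - 2θ + 2
Step 1: F′(5) = 142; θ₁ = 5 − 0.1·142 = -9.2
Step 2: F′(-9.2) = 528.24; θ₂ = -9.2 − 0.1·528.24 = -62.024
Step 3: F′(-62.024) = 23207.907456; θ₃ = -62.024 − 0.1·23207.907456 = -2382.8147456

-2382.8147456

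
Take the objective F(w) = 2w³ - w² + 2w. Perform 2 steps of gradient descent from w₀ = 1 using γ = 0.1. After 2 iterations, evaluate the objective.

F′(w) = 6w² - 2w + 2
w₁ = 1 − 0.1·6 = 0.4
w₂ = 0.4 − 0.1·2.16 = 0.184
F(0.184) = 0.346603008

0.346603008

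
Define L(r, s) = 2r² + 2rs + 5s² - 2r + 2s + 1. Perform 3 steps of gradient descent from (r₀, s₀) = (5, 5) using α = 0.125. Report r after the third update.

∇L = (4r + 2s - 2, 2r + 10s + 2)
Step 1: at (5, 5), ∇L = (28, 62) → (5, 5) − 0.125·(28, 62) = (1.5, -2.75)
Step 2: at (1.5, -2.75), ∇L = (-1.5, -22.5) → (1.5, -2.75) − 0.125·(-1.5, -22.5) = (1.6875, 0.0625)
Step 3: at (1.6875, 0.0625), ∇L = (4.875, 6) → (1.6875, 0.0625) − 0.125·(4.875, 6) = (1.078125, -0.6875)
r = 1.078125

1.078125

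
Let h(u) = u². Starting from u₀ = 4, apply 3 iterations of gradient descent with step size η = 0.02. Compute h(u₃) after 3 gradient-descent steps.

h′(u) = 2u
u₁ = 4 − 0.02·8 = 3.84
u₂ = 3.84 − 0.02·7.68 = 3.6864
u₃ = 3.6864 − 0.02·7.3728 = 3.538944
h(3.538944) = 12.524124635136

12.524124635136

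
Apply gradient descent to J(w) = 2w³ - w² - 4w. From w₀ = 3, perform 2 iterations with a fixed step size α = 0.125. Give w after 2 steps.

-7.3125

J′(w) = 6w² - 2w - 4
Step 1: J′(3) = 44; w₁ = 3 − 0.125·44 = -2.5
Step 2: J′(-2.5) = 38.5; w₂ = -2.5 − 0.125·38.5 = -7.3125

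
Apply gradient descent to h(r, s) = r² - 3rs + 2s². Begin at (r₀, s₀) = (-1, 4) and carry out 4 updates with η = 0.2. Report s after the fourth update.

1.024

∇h = (2r - 3s, -3r + 4s)
Step 1: at (-1, 4), ∇h = (-14, 19) → (-1, 4) − 0.2·(-14, 19) = (1.8, 0.2)
Step 2: at (1.8, 0.2), ∇h = (3, -4.6) → (1.8, 0.2) − 0.2·(3, -4.6) = (1.2, 1.12)
Step 3: at (1.2, 1.12), ∇h = (-0.96, 0.88) → (1.2, 1.12) − 0.2·(-0.96, 0.88) = (1.392, 0.944)
Step 4: at (1.392, 0.944), ∇h = (-0.048, -0.4) → (1.392, 0.944) − 0.2·(-0.048, -0.4) = (1.4016, 1.024)
s = 1.024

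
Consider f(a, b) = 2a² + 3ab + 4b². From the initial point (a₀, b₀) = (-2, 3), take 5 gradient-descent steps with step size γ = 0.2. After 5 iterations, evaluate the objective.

6.1297393664

∇f = (4a + 3b, 3a + 8b)
Step 1: at (-2, 3), ∇f = (1, 18) → (-2, 3) − 0.2·(1, 18) = (-2.2, -0.6)
Step 2: at (-2.2, -0.6), ∇f = (-10.6, -11.4) → (-2.2, -0.6) − 0.2·(-10.6, -11.4) = (-0.08, 1.68)
Step 3: at (-0.08, 1.68), ∇f = (4.72, 13.2) → (-0.08, 1.68) − 0.2·(4.72, 13.2) = (-1.024, -0.96)
Step 4: at (-1.024, -0.96), ∇f = (-6.976, -10.752) → (-1.024, -0.96) − 0.2·(-6.976, -10.752) = (0.3712, 1.1904)
Step 5: at (0.3712, 1.1904), ∇f = (5.056, 10.6368) → (0.3712, 1.1904) − 0.2·(5.056, 10.6368) = (-0.64, -0.93696)
f(-0.64, -0.93696) = 6.1297393664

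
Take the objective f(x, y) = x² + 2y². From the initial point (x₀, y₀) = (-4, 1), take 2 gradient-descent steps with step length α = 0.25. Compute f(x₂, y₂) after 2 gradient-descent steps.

1

∇f = (2x, 4y)
(x₁, y₁) = (-4, 1) − 0.25·(-8, 4) = (-2, 0)
(x₂, y₂) = (-2, 0) − 0.25·(-4, 0) = (-1, 0)
f(-1, 0) = 1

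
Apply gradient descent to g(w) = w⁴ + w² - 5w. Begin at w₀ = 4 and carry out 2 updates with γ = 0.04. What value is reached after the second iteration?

g′(w) = 4w³ + 2w - 5
Step 1: g′(4) = 259; w₁ = 4 − 0.04·259 = -6.36
Step 2: g′(-6.36) = -1046.757824; w₂ = -6.36 − 0.04·(-1046.757824) = 35.51031296

35.51031296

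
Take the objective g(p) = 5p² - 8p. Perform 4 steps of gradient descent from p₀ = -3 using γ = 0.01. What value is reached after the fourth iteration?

g′(p) = 10p - 8
p₁ = -3 − 0.01·(-38) = -2.62
p₂ = -2.62 − 0.01·(-34.2) = -2.278
p₃ = -2.278 − 0.01·(-30.78) = -1.9702
p₄ = -1.9702 − 0.01·(-27.702) = -1.69318

-1.69318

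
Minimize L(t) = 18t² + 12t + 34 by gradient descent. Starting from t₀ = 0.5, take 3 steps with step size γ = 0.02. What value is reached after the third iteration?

L′(t) = 36t + 12
Step 1: L′(0.5) = 30; t₁ = 0.5 − 0.02·30 = -0.1
Step 2: L′(-0.1) = 8.4; t₂ = -0.1 − 0.02·8.4 = -0.268
Step 3: L′(-0.268) = 2.352; t₃ = -0.268 − 0.02·2.352 = -0.31504

-0.31504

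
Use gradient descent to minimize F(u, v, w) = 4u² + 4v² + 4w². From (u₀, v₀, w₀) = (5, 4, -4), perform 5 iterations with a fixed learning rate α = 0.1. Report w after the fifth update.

-0.00128

∇F = (8u, 8v, 8w)
Step 1: at (5, 4, -4), ∇F = (40, 32, -32) → (5, 4, -4) − 0.1·(40, 32, -32) = (1, 0.8, -0.8)
Step 2: at (1, 0.8, -0.8), ∇F = (8, 6.4, -6.4) → (1, 0.8, -0.8) − 0.1·(8, 6.4, -6.4) = (0.2, 0.16, -0.16)
Step 3: at (0.2, 0.16, -0.16), ∇F = (1.6, 1.28, -1.28) → (0.2, 0.16, -0.16) − 0.1·(1.6, 1.28, -1.28) = (0.04, 0.032, -0.032)
Step 4: at (0.04, 0.032, -0.032), ∇F = (0.32, 0.256, -0.256) → (0.04, 0.032, -0.032) − 0.1·(0.32, 0.256, -0.256) = (0.008, 0.0064, -0.0064)
Step 5: at (0.008, 0.0064, -0.0064), ∇F = (0.064, 0.0512, -0.0512) → (0.008, 0.0064, -0.0064) − 0.1·(0.064, 0.0512, -0.0512) = (0.0016, 0.00128, -0.00128)
w = -0.00128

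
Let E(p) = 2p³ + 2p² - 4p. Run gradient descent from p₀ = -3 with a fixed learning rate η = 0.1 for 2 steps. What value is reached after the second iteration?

-31.424

E′(p) = 6p² + 4p - 4
Step 1: E′(-3) = 38; p₁ = -3 − 0.1·38 = -6.8
Step 2: E′(-6.8) = 246.24; p₂ = -6.8 − 0.1·246.24 = -31.424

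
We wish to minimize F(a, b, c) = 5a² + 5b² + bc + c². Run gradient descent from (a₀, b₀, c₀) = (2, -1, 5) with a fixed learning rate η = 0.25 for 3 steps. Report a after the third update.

-6.75

∇F = (10a, 10b + c, b + 2c)
Step 1: at (2, -1, 5), ∇F = (20, -5, 9) → (2, -1, 5) − 0.25·(20, -5, 9) = (-3, 0.25, 2.75)
Step 2: at (-3, 0.25, 2.75), ∇F = (-30, 5.25, 5.75) → (-3, 0.25, 2.75) − 0.25·(-30, 5.25, 5.75) = (4.5, -1.0625, 1.3125)
Step 3: at (4.5, -1.0625, 1.3125), ∇F = (45, -9.3125, 1.5625) → (4.5, -1.0625, 1.3125) − 0.25·(45, -9.3125, 1.5625) = (-6.75, 1.265625, 0.921875)
a = -6.75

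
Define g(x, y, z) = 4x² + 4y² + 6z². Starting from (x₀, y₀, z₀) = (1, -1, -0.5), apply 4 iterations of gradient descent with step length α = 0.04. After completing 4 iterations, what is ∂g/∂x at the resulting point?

∇g = (8x, 8y, 12z)
Step 1: at (1, -1, -0.5), ∇g = (8, -8, -6) → (1, -1, -0.5) − 0.04·(8, -8, -6) = (0.68, -0.68, -0.26)
Step 2: at (0.68, -0.68, -0.26), ∇g = (5.44, -5.44, -3.12) → (0.68, -0.68, -0.26) − 0.04·(5.44, -5.44, -3.12) = (0.4624, -0.4624, -0.1352)
Step 3: at (0.4624, -0.4624, -0.1352), ∇g = (3.6992, -3.6992, -1.6224) → (0.4624, -0.4624, -0.1352) − 0.04·(3.6992, -3.6992, -1.6224) = (0.314432, -0.314432, -0.070304)
Step 4: at (0.314432, -0.314432, -0.070304), ∇g = (2.515456, -2.515456, -0.843648) → (0.314432, -0.314432, -0.070304) − 0.04·(2.515456, -2.515456, -0.843648) = (0.21381376, -0.21381376, -0.03655808)
∂g/∂x at (0.21381376, -0.21381376, -0.03655808) = 1.71051008

1.71051008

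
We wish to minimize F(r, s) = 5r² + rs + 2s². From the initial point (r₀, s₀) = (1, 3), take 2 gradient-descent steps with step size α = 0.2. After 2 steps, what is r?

∇F = (10r + s, r + 4s)
(r₁, s₁) = (1, 3) − 0.2·(13, 13) = (-1.6, 0.4)
(r₂, s₂) = (-1.6, 0.4) − 0.2·(-15.6, 0) = (1.52, 0.4)
r = 1.52

1.52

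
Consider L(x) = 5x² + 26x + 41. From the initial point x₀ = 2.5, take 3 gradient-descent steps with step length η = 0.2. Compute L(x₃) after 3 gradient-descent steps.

137.25

L′(x) = 10x + 26
x₁ = 2.5 − 0.2·51 = -7.7
x₂ = -7.7 − 0.2·(-51) = 2.5
x₃ = 2.5 − 0.2·51 = -7.7
L(-7.7) = 137.25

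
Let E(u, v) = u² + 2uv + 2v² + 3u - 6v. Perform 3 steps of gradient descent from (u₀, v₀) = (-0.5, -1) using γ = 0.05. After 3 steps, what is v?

0.3475

∇E = (2u + 2v + 3, 2u + 4v - 6)
(u₁, v₁) = (-0.5, -1) − 0.05·(0, -11) = (-0.5, -0.45)
(u₂, v₂) = (-0.5, -0.45) − 0.05·(1.1, -8.8) = (-0.555, -0.01)
(u₃, v₃) = (-0.555, -0.01) − 0.05·(1.87, -7.15) = (-0.6485, 0.3475)
v = 0.3475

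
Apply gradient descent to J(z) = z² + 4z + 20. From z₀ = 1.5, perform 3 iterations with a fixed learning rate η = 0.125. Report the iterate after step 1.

J′(z) = 2z + 4
Step 1: J′(1.5) = 7; z₁ = 1.5 − 0.125·7 = 0.625

0.625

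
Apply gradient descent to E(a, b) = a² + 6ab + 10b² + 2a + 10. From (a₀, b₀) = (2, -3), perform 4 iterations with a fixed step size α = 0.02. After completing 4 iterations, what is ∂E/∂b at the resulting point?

∇E = (2a + 6b + 2, 6a + 20b)
Step 1: at (2, -3), ∇E = (-12, -48) → (2, -3) − 0.02·(-12, -48) = (2.24, -2.04)
Step 2: at (2.24, -2.04), ∇E = (-5.76, -27.36) → (2.24, -2.04) − 0.02·(-5.76, -27.36) = (2.3552, -1.4928)
Step 3: at (2.3552, -1.4928), ∇E = (-2.2464, -15.7248) → (2.3552, -1.4928) − 0.02·(-2.2464, -15.7248) = (2.400128, -1.178304)
Step 4: at (2.400128, -1.178304), ∇E = (-0.269568, -9.165312) → (2.400128, -1.178304) − 0.02·(-0.269568, -9.165312) = (2.40551936, -0.99499776)
∂E/∂b at (2.40551936, -0.99499776) = -5.46683904

-5.46683904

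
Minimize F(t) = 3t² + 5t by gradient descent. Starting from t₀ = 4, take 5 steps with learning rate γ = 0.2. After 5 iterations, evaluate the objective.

-2.0833261568

F′(t) = 6t + 5
Step 1: F′(4) = 29; t₁ = 4 − 0.2·29 = -1.8
Step 2: F′(-1.8) = -5.8; t₂ = -1.8 − 0.2·(-5.8) = -0.64
Step 3: F′(-0.64) = 1.16; t₃ = -0.64 − 0.2·1.16 = -0.872
Step 4: F′(-0.872) = -0.232; t₄ = -0.872 − 0.2·(-0.232) = -0.8256
Step 5: F′(-0.8256) = 0.0464; t₅ = -0.8256 − 0.2·0.0464 = -0.83488
F(-0.83488) = -2.0833261568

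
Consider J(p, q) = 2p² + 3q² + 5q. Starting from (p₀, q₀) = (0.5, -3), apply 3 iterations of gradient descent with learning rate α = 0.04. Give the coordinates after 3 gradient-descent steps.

∇J = (4p, 6q + 5)
(p₁, q₁) = (0.5, -3) − 0.04·(2, -13) = (0.42, -2.48)
(p₂, q₂) = (0.42, -2.48) − 0.04·(1.68, -9.88) = (0.3528, -2.0848)
(p₃, q₃) = (0.3528, -2.0848) − 0.04·(1.4112, -7.5088) = (0.296352, -1.784448)

(0.296352, -1.784448)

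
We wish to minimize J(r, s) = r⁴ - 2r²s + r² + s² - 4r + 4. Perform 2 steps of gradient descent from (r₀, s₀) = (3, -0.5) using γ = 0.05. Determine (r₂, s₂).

(1.8184, 1.189)

∇J = (4r³ - 4rs + 2r - 4, -2r² + 2s)
Step 1: at (3, -0.5), ∇J = (116, -19) → (3, -0.5) − 0.05·(116, -19) = (-2.8, 0.45)
Step 2: at (-2.8, 0.45), ∇J = (-92.368, -14.78) → (-2.8, 0.45) − 0.05·(-92.368, -14.78) = (1.8184, 1.189)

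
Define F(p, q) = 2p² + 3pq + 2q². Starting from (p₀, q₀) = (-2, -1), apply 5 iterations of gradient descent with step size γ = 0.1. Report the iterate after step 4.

(-0.3402, 0.3159)

∇F = (4p + 3q, 3p + 4q)
Step 1: at (-2, -1), ∇F = (-11, -10) → (-2, -1) − 0.1·(-11, -10) = (-0.9, 0)
Step 2: at (-0.9, 0), ∇F = (-3.6, -2.7) → (-0.9, 0) − 0.1·(-3.6, -2.7) = (-0.54, 0.27)
Step 3: at (-0.54, 0.27), ∇F = (-1.35, -0.54) → (-0.54, 0.27) − 0.1·(-1.35, -0.54) = (-0.405, 0.324)
Step 4: at (-0.405, 0.324), ∇F = (-0.648, 0.081) → (-0.405, 0.324) − 0.1·(-0.648, 0.081) = (-0.3402, 0.3159)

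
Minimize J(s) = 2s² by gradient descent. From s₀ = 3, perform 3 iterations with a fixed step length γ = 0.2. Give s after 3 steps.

J′(s) = 4s
Step 1: J′(3) = 12; s₁ = 3 − 0.2·12 = 0.6
Step 2: J′(0.6) = 2.4; s₂ = 0.6 − 0.2·2.4 = 0.12
Step 3: J′(0.12) = 0.48; s₃ = 0.12 − 0.2·0.48 = 0.024

0.024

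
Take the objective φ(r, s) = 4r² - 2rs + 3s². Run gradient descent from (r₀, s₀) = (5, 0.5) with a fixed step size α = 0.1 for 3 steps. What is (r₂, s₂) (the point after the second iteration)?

∇φ = (8r - 2s, -2r + 6s)
(r₁, s₁) = (5, 0.5) − 0.1·(39, -7) = (1.1, 1.2)
(r₂, s₂) = (1.1, 1.2) − 0.1·(6.4, 5) = (0.46, 0.7)

(0.46, 0.7)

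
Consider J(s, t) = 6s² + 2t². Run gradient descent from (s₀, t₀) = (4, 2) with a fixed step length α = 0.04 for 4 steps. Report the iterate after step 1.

(2.08, 1.68)

∇J = (12s, 4t)
Step 1: at (4, 2), ∇J = (48, 8) → (4, 2) − 0.04·(48, 8) = (2.08, 1.68)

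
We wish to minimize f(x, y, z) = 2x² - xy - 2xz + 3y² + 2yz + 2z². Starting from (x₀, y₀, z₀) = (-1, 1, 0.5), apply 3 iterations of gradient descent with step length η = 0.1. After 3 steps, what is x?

∇f = (4x - y - 2z, -x + 6y + 2z, -2x + 2y + 4z)
Step 1: at (-1, 1, 0.5), ∇f = (-6, 8, 6) → (-1, 1, 0.5) − 0.1·(-6, 8, 6) = (-0.4, 0.2, -0.1)
Step 2: at (-0.4, 0.2, -0.1), ∇f = (-1.6, 1.4, 0.8) → (-0.4, 0.2, -0.1) − 0.1·(-1.6, 1.4, 0.8) = (-0.24, 0.06, -0.18)
Step 3: at (-0.24, 0.06, -0.18), ∇f = (-0.66, 0.24, -0.12) → (-0.24, 0.06, -0.18) − 0.1·(-0.66, 0.24, -0.12) = (-0.174, 0.036, -0.168)
x = -0.174

-0.174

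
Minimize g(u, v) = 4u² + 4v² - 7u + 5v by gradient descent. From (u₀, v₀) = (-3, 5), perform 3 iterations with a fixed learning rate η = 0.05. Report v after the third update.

∇g = (8u - 7, 8v + 5)
(u₁, v₁) = (-3, 5) − 0.05·(-31, 45) = (-1.45, 2.75)
(u₂, v₂) = (-1.45, 2.75) − 0.05·(-18.6, 27) = (-0.52, 1.4)
(u₃, v₃) = (-0.52, 1.4) − 0.05·(-11.16, 16.2) = (0.038, 0.59)
v = 0.59

0.59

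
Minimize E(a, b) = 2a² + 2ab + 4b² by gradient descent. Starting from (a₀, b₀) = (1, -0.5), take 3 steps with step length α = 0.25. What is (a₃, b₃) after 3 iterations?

∇E = (4a + 2b, 2a + 8b)
Step 1: at (1, -0.5), ∇E = (3, -2) → (1, -0.5) − 0.25·(3, -2) = (0.25, 0)
Step 2: at (0.25, 0), ∇E = (1, 0.5) → (0.25, 0) − 0.25·(1, 0.5) = (0, -0.125)
Step 3: at (0, -0.125), ∇E = (-0.25, -1) → (0, -0.125) − 0.25·(-0.25, -1) = (0.0625, 0.125)

(0.0625, 0.125)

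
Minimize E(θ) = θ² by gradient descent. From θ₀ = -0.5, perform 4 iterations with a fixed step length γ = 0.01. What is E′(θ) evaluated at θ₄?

-0.92236816

E′(θ) = 2θ
θ₁ = -0.5 − 0.01·(-1) = -0.49
θ₂ = -0.49 − 0.01·(-0.98) = -0.4802
θ₃ = -0.4802 − 0.01·(-0.9604) = -0.470596
θ₄ = -0.470596 − 0.01·(-0.941192) = -0.46118408
E′(θ) at (-0.46118408) = -0.92236816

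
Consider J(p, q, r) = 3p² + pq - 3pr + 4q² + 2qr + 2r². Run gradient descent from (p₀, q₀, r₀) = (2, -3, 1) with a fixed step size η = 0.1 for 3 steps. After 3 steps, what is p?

1.06

∇J = (6p + q - 3r, p + 8q + 2r, -3p + 2q + 4r)
(p₁, q₁, r₁) = (2, -3, 1) − 0.1·(6, -20, -8) = (1.4, -1, 1.8)
(p₂, q₂, r₂) = (1.4, -1, 1.8) − 0.1·(2, -3, 1) = (1.2, -0.7, 1.7)
(p₃, q₃, r₃) = (1.2, -0.7, 1.7) − 0.1·(1.4, -1, 1.8) = (1.06, -0.6, 1.52)
p = 1.06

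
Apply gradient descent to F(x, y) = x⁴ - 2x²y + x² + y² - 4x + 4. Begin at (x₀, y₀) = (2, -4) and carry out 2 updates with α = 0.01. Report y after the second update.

-3.726208

∇F = (4x³ - 4xy + 2x - 4, -2x² + 2y)
(x₁, y₁) = (2, -4) − 0.01·(64, -16) = (1.36, -3.84)
(x₂, y₂) = (1.36, -3.84) − 0.01·(29.671424, -11.3792) = (1.06328576, -3.726208)
y = -3.726208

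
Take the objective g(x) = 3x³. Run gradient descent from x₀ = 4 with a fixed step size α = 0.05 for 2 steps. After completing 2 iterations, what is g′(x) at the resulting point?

g′(x) = 9x²
Step 1: g′(4) = 144; x₁ = 4 − 0.05·144 = -3.2
Step 2: g′(-3.2) = 92.16; x₂ = -3.2 − 0.05·92.16 = -7.808
g′(x) at (-7.808) = 548.683776

548.683776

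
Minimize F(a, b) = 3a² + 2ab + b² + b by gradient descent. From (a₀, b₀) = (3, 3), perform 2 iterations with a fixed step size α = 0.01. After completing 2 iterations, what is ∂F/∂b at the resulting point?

11.5688

∇F = (6a + 2b, 2a + 2b + 1)
Step 1: at (3, 3), ∇F = (24, 13) → (3, 3) − 0.01·(24, 13) = (2.76, 2.87)
Step 2: at (2.76, 2.87), ∇F = (22.3, 12.26) → (2.76, 2.87) − 0.01·(22.3, 12.26) = (2.537, 2.7474)
∂F/∂b at (2.537, 2.7474) = 11.5688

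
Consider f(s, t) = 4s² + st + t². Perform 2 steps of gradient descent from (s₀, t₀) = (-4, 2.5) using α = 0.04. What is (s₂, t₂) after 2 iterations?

(-2.016, 2.376)

∇f = (8s + t, s + 2t)
(s₁, t₁) = (-4, 2.5) − 0.04·(-29.5, 1) = (-2.82, 2.46)
(s₂, t₂) = (-2.82, 2.46) − 0.04·(-20.1, 2.1) = (-2.016, 2.376)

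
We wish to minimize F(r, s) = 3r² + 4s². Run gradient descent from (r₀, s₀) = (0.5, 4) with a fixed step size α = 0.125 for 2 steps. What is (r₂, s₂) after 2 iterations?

∇F = (6r, 8s)
(r₁, s₁) = (0.5, 4) − 0.125·(3, 32) = (0.125, 0)
(r₂, s₂) = (0.125, 0) − 0.125·(0.75, 0) = (0.03125, 0)

(0.03125, 0)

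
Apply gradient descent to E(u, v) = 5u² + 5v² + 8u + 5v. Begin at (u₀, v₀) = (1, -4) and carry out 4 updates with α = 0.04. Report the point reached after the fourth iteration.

(-0.56672, -0.9536)

∇E = (10u + 8, 10v + 5)
(u₁, v₁) = (1, -4) − 0.04·(18, -35) = (0.28, -2.6)
(u₂, v₂) = (0.28, -2.6) − 0.04·(10.8, -21) = (-0.152, -1.76)
(u₃, v₃) = (-0.152, -1.76) − 0.04·(6.48, -12.6) = (-0.4112, -1.256)
(u₄, v₄) = (-0.4112, -1.256) − 0.04·(3.888, -7.56) = (-0.56672, -0.9536)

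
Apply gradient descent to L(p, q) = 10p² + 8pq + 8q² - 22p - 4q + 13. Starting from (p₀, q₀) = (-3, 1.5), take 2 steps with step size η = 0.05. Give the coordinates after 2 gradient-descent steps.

(0.42, 0.34)

∇L = (20p + 8q - 22, 8p + 16q - 4)
(p₁, q₁) = (-3, 1.5) − 0.05·(-70, -4) = (0.5, 1.7)
(p₂, q₂) = (0.5, 1.7) − 0.05·(1.6, 27.2) = (0.42, 0.34)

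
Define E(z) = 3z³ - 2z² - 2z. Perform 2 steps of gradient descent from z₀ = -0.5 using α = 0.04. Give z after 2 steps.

E′(z) = 9z² - 4z - 2
Step 1: E′(-0.5) = 2.25; z₁ = -0.5 − 0.04·2.25 = -0.59
Step 2: E′(-0.59) = 3.4929; z₂ = -0.59 − 0.04·3.4929 = -0.729716

-0.729716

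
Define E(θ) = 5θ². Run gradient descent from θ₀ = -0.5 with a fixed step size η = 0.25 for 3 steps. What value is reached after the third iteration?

E′(θ) = 10θ
Step 1: E′(-0.5) = -5; θ₁ = -0.5 − 0.25·(-5) = 0.75
Step 2: E′(0.75) = 7.5; θ₂ = 0.75 − 0.25·7.5 = -1.125
Step 3: E′(-1.125) = -11.25; θ₃ = -1.125 − 0.25·(-11.25) = 1.6875

1.6875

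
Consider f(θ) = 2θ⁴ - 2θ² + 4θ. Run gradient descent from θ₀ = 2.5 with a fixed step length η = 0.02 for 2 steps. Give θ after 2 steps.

f′(θ) = 8θ³ - 4θ + 4
Step 1: f′(2.5) = 119; θ₁ = 2.5 − 0.02·119 = 0.12
Step 2: f′(0.12) = 3.533824; θ₂ = 0.12 − 0.02·3.533824 = 0.04932352

0.04932352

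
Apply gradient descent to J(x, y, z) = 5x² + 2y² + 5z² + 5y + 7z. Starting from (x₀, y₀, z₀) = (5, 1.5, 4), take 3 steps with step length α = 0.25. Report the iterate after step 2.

(11.25, -1.25, 9.875)

∇J = (10x, 4y + 5, 10z + 7)
(x₁, y₁, z₁) = (5, 1.5, 4) − 0.25·(50, 11, 47) = (-7.5, -1.25, -7.75)
(x₂, y₂, z₂) = (-7.5, -1.25, -7.75) − 0.25·(-75, 0, -70.5) = (11.25, -1.25, 9.875)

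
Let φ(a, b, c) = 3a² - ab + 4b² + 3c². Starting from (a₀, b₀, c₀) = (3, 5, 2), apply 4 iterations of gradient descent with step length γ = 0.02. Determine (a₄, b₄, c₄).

∇φ = (6a - b, -a + 8b, 6c)
Step 1: at (3, 5, 2), ∇φ = (13, 37, 12) → (3, 5, 2) − 0.02·(13, 37, 12) = (2.74, 4.26, 1.76)
Step 2: at (2.74, 4.26, 1.76), ∇φ = (12.18, 31.34, 10.56) → (2.74, 4.26, 1.76) − 0.02·(12.18, 31.34, 10.56) = (2.4964, 3.6332, 1.5488)
Step 3: at (2.4964, 3.6332, 1.5488), ∇φ = (11.3452, 26.5692, 9.2928) → (2.4964, 3.6332, 1.5488) − 0.02·(11.3452, 26.5692, 9.2928) = (2.269496, 3.101816, 1.362944)
Step 4: at (2.269496, 3.101816, 1.362944), ∇φ = (10.51516, 22.545032, 8.177664) → (2.269496, 3.101816, 1.362944) − 0.02·(10.51516, 22.545032, 8.177664) = (2.0591928, 2.65091536, 1.19939072)

(2.0591928, 2.65091536, 1.19939072)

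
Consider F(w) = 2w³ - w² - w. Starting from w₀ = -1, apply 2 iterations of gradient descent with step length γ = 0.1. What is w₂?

F′(w) = 6w² - 2w - 1
Step 1: F′(-1) = 7; w₁ = -1 − 0.1·7 = -1.7
Step 2: F′(-1.7) = 19.74; w₂ = -1.7 − 0.1·19.74 = -3.674

-3.674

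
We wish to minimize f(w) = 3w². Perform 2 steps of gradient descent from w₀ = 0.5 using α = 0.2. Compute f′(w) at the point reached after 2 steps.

f′(w) = 6w
w₁ = 0.5 − 0.2·3 = -0.1
w₂ = -0.1 − 0.2·(-0.6) = 0.02
f′(w) at (0.02) = 0.12

0.12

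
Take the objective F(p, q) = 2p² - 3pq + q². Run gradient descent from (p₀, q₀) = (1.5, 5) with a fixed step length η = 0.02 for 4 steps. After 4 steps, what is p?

2.10404856

∇F = (4p - 3q, -3p + 2q)
Step 1: at (1.5, 5), ∇F = (-9, 5.5) → (1.5, 5) − 0.02·(-9, 5.5) = (1.68, 4.89)
Step 2: at (1.68, 4.89), ∇F = (-7.95, 4.74) → (1.68, 4.89) − 0.02·(-7.95, 4.74) = (1.839, 4.7952)
Step 3: at (1.839, 4.7952), ∇F = (-7.0296, 4.0734) → (1.839, 4.7952) − 0.02·(-7.0296, 4.0734) = (1.979592, 4.713732)
Step 4: at (1.979592, 4.713732), ∇F = (-6.222828, 3.488688) → (1.979592, 4.713732) − 0.02·(-6.222828, 3.488688) = (2.10404856, 4.64395824)
p = 2.10404856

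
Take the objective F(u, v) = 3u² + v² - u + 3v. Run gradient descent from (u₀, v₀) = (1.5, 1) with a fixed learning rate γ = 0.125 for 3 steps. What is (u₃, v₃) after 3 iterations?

(0.1875, -0.4453125)

∇F = (6u - 1, 2v + 3)
(u₁, v₁) = (1.5, 1) − 0.125·(8, 5) = (0.5, 0.375)
(u₂, v₂) = (0.5, 0.375) − 0.125·(2, 3.75) = (0.25, -0.09375)
(u₃, v₃) = (0.25, -0.09375) − 0.125·(0.5, 2.8125) = (0.1875, -0.4453125)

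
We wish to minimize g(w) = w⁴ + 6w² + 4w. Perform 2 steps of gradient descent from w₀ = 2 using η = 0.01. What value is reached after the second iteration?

g′(w) = 4w³ + 12w + 4
Step 1: g′(2) = 60; w₁ = 2 − 0.01·60 = 1.4
Step 2: g′(1.4) = 31.776; w₂ = 1.4 − 0.01·31.776 = 1.08224

1.08224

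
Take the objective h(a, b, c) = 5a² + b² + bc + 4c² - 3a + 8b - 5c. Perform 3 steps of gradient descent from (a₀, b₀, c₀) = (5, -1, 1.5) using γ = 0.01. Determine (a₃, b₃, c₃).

∇h = (10a - 3, 2b + c + 8, b + 8c - 5)
Step 1: at (5, -1, 1.5), ∇h = (47, 7.5, 6) → (5, -1, 1.5) − 0.01·(47, 7.5, 6) = (4.53, -1.075, 1.44)
Step 2: at (4.53, -1.075, 1.44), ∇h = (42.3, 7.29, 5.445) → (4.53, -1.075, 1.44) − 0.01·(42.3, 7.29, 5.445) = (4.107, -1.1479, 1.38555)
Step 3: at (4.107, -1.1479, 1.38555), ∇h = (38.07, 7.08975, 4.9365) → (4.107, -1.1479, 1.38555) − 0.01·(38.07, 7.08975, 4.9365) = (3.7263, -1.2187975, 1.336185)

(3.7263, -1.2187975, 1.336185)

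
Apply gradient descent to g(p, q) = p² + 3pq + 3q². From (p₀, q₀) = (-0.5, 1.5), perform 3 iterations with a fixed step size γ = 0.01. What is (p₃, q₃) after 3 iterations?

∇g = (2p + 3q, 3p + 6q)
Step 1: at (-0.5, 1.5), ∇g = (3.5, 7.5) → (-0.5, 1.5) − 0.01·(3.5, 7.5) = (-0.535, 1.425)
Step 2: at (-0.535, 1.425), ∇g = (3.205, 6.945) → (-0.535, 1.425) − 0.01·(3.205, 6.945) = (-0.56705, 1.35555)
Step 3: at (-0.56705, 1.35555), ∇g = (2.93255, 6.43215) → (-0.56705, 1.35555) − 0.01·(2.93255, 6.43215) = (-0.5963755, 1.2912285)

(-0.5963755, 1.2912285)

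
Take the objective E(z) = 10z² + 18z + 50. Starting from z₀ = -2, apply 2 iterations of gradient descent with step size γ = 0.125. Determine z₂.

E′(z) = 20z + 18
z₁ = -2 − 0.125·(-22) = 0.75
z₂ = 0.75 − 0.125·33 = -3.375

-3.375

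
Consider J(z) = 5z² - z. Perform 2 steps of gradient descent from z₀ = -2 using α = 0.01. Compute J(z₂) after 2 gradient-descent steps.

14.417005

J′(z) = 10z - 1
Step 1: J′(-2) = -21; z₁ = -2 − 0.01·(-21) = -1.79
Step 2: J′(-1.79) = -18.9; z₂ = -1.79 − 0.01·(-18.9) = -1.601
J(-1.601) = 14.417005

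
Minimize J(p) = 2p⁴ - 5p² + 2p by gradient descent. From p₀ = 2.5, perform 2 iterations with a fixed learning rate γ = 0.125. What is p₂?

J′(p) = 8p³ - 10p + 2
Step 1: J′(2.5) = 102; p₁ = 2.5 − 0.125·102 = -10.25
Step 2: J′(-10.25) = -8510.625; p₂ = -10.25 − 0.125·(-8510.625) = 1053.578125

1053.578125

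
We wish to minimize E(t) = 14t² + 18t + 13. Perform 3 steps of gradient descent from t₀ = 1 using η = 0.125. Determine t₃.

E′(t) = 28t + 18
t₁ = 1 − 0.125·46 = -4.75
t₂ = -4.75 − 0.125·(-115) = 9.625
t₃ = 9.625 − 0.125·287.5 = -26.3125

-26.3125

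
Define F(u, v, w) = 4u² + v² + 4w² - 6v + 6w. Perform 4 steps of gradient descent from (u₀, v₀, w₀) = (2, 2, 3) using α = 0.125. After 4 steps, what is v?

∇F = (8u, 2v - 6, 8w + 6)
(u₁, v₁, w₁) = (2, 2, 3) − 0.125·(16, -2, 30) = (0, 2.25, -0.75)
(u₂, v₂, w₂) = (0, 2.25, -0.75) − 0.125·(0, -1.5, 0) = (0, 2.4375, -0.75)
(u₃, v₃, w₃) = (0, 2.4375, -0.75) − 0.125·(0, -1.125, 0) = (0, 2.578125, -0.75)
(u₄, v₄, w₄) = (0, 2.578125, -0.75) − 0.125·(0, -0.84375, 0) = (0, 2.68359375, -0.75)
v = 2.68359375

2.68359375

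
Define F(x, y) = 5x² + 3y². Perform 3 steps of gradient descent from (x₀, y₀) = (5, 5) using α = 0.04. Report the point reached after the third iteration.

∇F = (10x, 6y)
(x₁, y₁) = (5, 5) − 0.04·(50, 30) = (3, 3.8)
(x₂, y₂) = (3, 3.8) − 0.04·(30, 22.8) = (1.8, 2.888)
(x₃, y₃) = (1.8, 2.888) − 0.04·(18, 17.328) = (1.08, 2.19488)

(1.08, 2.19488)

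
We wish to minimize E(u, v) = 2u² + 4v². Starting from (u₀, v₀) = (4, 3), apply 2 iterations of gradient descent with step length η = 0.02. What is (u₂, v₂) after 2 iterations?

(3.3856, 2.1168)

∇E = (4u, 8v)
Step 1: at (4, 3), ∇E = (16, 24) → (4, 3) − 0.02·(16, 24) = (3.68, 2.52)
Step 2: at (3.68, 2.52), ∇E = (14.72, 20.16) → (3.68, 2.52) − 0.02·(14.72, 20.16) = (3.3856, 2.1168)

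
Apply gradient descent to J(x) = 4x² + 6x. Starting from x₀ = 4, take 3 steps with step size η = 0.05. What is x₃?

J′(x) = 8x + 6
x₁ = 4 − 0.05·38 = 2.1
x₂ = 2.1 − 0.05·22.8 = 0.96
x₃ = 0.96 − 0.05·13.68 = 0.276

0.276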